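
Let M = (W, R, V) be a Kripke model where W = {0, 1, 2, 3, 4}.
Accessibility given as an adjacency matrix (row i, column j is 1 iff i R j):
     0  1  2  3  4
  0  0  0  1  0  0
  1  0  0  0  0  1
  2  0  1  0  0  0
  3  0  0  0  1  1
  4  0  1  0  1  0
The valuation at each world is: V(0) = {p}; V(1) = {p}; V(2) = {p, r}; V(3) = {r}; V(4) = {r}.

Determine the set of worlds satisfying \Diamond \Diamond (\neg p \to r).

Let φ = \Diamond \Diamond (\neg p \to r). Evaluate φ at each world:
  0 (successors {2}): φ is true.
  1 (successors {4}): φ is true.
  2 (successors {1}): φ is true.
  3 (successors {3, 4}): φ is true.
  4 (successors {1, 3}): φ is true.
For instance, at 0:
  At 0: \Diamond \Diamond (\neg p \to r) requires \Diamond (\neg p \to r) at some successor in {2}.
    \Diamond (\neg p \to r) holds at 2, so \Diamond \Diamond (\neg p \to r) is true at 0.
      At 2: \Diamond (\neg p \to r) requires \neg p \to r at some successor in {1}.
        \neg p \to r holds at 1, so \Diamond (\neg p \to r) is true at 2.
Satisfying worlds: {0, 1, 2, 3, 4}

0, 1, 2, 3, 4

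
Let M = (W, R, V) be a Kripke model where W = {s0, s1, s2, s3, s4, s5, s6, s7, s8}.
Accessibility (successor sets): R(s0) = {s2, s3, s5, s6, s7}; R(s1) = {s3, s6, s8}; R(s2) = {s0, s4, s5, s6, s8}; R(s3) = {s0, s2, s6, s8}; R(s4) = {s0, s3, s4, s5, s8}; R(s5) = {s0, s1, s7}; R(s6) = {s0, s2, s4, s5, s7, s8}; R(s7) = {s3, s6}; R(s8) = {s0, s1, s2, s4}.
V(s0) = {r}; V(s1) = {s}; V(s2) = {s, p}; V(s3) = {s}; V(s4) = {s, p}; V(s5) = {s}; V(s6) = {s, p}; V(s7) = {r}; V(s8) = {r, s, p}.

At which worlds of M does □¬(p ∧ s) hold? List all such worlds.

Let φ = □¬(p ∧ s). Evaluate φ at each world:
  s0 (successors {s2, s3, s5, s6, s7}): φ is false.
  s1 (successors {s3, s6, s8}): φ is false.
  s2 (successors {s0, s4, s5, s6, s8}): φ is false.
  s3 (successors {s0, s2, s6, s8}): φ is false.
  s4 (successors {s0, s3, s4, s5, s8}): φ is false.
  s5 (successors {s0, s1, s7}): φ is true.
  s6 (successors {s0, s2, s4, s5, s7, s8}): φ is false.
  s7 (successors {s3, s6}): φ is false.
  s8 (successors {s0, s1, s2, s4}): φ is false.
For instance, at s1:
  At s1: □¬(p ∧ s) requires ¬(p ∧ s) at every successor {s3, s6, s8}.
    ¬(p ∧ s) fails at s6, so □¬(p ∧ s) is false at s1.
Satisfying worlds: {s5}

s5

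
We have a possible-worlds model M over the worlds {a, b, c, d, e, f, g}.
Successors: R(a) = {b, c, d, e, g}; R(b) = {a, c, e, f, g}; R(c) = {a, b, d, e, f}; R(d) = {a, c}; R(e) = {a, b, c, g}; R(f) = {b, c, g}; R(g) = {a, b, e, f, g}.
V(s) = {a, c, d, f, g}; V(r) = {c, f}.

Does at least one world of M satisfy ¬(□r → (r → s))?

No

Let φ = ¬(□r → (r → s)). Evaluate φ at each world:
  a (successors {b, c, d, e, g}): φ is false.
  b (successors {a, c, e, f, g}): φ is false.
  c (successors {a, b, d, e, f}): φ is false.
  d (successors {a, c}): φ is false.
  e (successors {a, b, c, g}): φ is false.
  f (successors {b, c, g}): φ is false.
  g (successors {a, b, e, f, g}): φ is false.
For instance, at b:
  At b: □r → (r → s) is true, so ¬(□r → (r → s)) is false.
    At b: □r is false, r → s is true, so □r → (r → s) is true.
      At b: □r requires r at every successor {a, c, e, f, g}.
        r fails at a, so □r is false at b.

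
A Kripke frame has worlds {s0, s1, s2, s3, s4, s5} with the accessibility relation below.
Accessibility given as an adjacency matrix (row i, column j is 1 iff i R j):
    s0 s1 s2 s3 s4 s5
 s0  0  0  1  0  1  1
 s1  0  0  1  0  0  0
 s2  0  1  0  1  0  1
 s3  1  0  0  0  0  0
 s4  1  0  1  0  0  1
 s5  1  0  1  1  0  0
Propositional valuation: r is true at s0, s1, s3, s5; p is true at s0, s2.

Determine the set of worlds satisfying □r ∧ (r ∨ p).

s2, s3

Recall that □ψ holds at a world iff ψ holds at every accessible world, and ◇ψ holds iff ψ holds at some accessible world.
Let φ = □r ∧ (r ∨ p). Evaluate φ at each world:
  s0 (successors {s2, s4, s5}): φ is false.
  s1 (successors {s2}): φ is false.
  s2 (successors {s1, s3, s5}): φ is true.
  s3 (successors {s0}): φ is true.
  s4 (successors {s0, s2, s5}): φ is false.
  s5 (successors {s0, s2, s3}): φ is false.
For instance, at s5:
  At s5: □r is false, r ∨ p is true, so □r ∧ (r ∨ p) is false.
    At s5: □r requires r at every successor {s0, s2, s3}.
      r fails at s2, so □r is false at s5.
Satisfying worlds: {s2, s3}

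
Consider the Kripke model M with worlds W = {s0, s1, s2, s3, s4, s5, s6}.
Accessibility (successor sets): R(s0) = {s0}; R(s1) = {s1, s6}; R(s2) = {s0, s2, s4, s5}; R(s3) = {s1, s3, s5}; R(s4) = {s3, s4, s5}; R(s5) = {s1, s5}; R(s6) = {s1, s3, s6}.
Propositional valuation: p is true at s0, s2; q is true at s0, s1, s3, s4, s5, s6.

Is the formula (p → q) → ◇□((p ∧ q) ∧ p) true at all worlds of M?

Let φ = (p → q) → ◇□((p ∧ q) ∧ p). Evaluate φ at each world:
  s0 (successors {s0}): φ is true.
  s1 (successors {s1, s6}): φ is false.
  s2 (successors {s0, s2, s4, s5}): φ is true.
  s3 (successors {s1, s3, s5}): φ is false.
  s4 (successors {s3, s4, s5}): φ is false.
  s5 (successors {s1, s5}): φ is false.
  s6 (successors {s1, s3, s6}): φ is false.
Detail at s1 (counterexample):
  At s1: p → q is true, ◇□((p ∧ q) ∧ p) is false, so (p → q) → ◇□((p ∧ q) ∧ p) is false.
    At s1: ◇□((p ∧ q) ∧ p) requires □((p ∧ q) ∧ p) at some successor in {s1, s6}.
      At s1: □((p ∧ q) ∧ p) is false.
      At s6: □((p ∧ q) ∧ p) is false.
    So ◇□((p ∧ q) ∧ p) is false at s1.

No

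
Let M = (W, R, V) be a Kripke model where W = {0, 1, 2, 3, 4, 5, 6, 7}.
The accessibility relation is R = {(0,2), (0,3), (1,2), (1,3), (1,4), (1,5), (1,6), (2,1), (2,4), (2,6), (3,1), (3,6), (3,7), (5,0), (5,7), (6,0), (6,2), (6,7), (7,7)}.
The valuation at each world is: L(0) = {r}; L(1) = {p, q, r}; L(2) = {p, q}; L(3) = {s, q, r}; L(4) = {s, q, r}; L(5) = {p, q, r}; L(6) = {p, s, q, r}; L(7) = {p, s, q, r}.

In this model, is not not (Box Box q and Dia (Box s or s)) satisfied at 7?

At 7: not (Box Box q and Dia (Box s or s)) is false, so not not (Box Box q and Dia (Box s or s)) is true.
  At 7: Box Box q and Dia (Box s or s) is true, so not (Box Box q and Dia (Box s or s)) is false.
    At 7: Box Box q is true, Dia (Box s or s) is true, so Box Box q and Dia (Box s or s) is true.
      At 7: Box Box q requires Box q at every successor {7}.
        At 7: Box q is true.
      So Box Box q is true at 7.
      At 7: Dia (Box s or s) requires Box s or s at some successor in {7}.
        Box s or s holds at 7, so Dia (Box s or s) is true at 7.

Yes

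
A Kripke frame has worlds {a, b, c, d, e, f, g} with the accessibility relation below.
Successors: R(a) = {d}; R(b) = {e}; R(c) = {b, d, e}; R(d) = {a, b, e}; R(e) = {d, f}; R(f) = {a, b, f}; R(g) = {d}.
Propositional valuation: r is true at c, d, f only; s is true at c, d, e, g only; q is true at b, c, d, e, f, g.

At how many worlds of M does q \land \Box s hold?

2

Let φ = q \land \Box s. Evaluate φ at each world:
  a (successors {d}): φ is false.
  b (successors {e}): φ is true.
  c (successors {b, d, e}): φ is false.
  d (successors {a, b, e}): φ is false.
  e (successors {d, f}): φ is false.
  f (successors {a, b, f}): φ is false.
  g (successors {d}): φ is true.
For instance, at a:
  At a: q is false, \Box s is true, so q \land \Box s is false.
    At a: \Box s requires s at every successor {d}.
      At d: s is true.
    So \Box s is true at a.
Satisfying worlds: {b, g}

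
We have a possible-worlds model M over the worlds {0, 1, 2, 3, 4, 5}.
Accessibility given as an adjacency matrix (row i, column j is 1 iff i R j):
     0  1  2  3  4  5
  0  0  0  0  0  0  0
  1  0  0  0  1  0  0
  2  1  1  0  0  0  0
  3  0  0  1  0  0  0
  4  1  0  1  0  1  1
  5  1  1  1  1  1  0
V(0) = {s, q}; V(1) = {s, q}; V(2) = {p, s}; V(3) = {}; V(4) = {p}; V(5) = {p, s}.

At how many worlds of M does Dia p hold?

3

Let φ = Dia p. Evaluate φ at each world:
  0 (successors ∅): φ is false.
  1 (successors {3}): φ is false.
  2 (successors {0, 1}): φ is false.
  3 (successors {2}): φ is true.
  4 (successors {0, 2, 4, 5}): φ is true.
  5 (successors {0, 1, 2, 3, 4}): φ is true.
For instance, at 1:
  At 1: Dia p requires p at some successor in {3}.
    At 3: p is false.
  So Dia p is false at 1.
Satisfying worlds: {3, 4, 5}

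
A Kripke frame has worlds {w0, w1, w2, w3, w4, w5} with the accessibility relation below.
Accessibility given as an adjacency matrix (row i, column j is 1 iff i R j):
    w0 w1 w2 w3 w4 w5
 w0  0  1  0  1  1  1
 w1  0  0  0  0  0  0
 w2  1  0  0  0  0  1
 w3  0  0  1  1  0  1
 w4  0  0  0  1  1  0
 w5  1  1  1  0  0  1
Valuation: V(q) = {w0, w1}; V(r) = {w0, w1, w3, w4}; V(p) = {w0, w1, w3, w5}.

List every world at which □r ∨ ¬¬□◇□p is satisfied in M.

w1, w2, w4

Let φ = □r ∨ ¬¬□◇□p. Evaluate φ at each world:
  w0 (successors {w1, w3, w4, w5}): φ is false.
  w1 (successors ∅): φ is true.
  w2 (successors {w0, w5}): φ is true.
  w3 (successors {w2, w3, w5}): φ is false.
  w4 (successors {w3, w4}): φ is true.
  w5 (successors {w0, w1, w2, w5}): φ is false.
For instance, at w3:
  At w3: □r is false, ¬¬□◇□p is false, so □r ∨ ¬¬□◇□p is false.
    At w3: □r requires r at every successor {w2, w3, w5}.
      r fails at w2, so □r is false at w3.
    At w3: ¬□◇□p is true, so ¬¬□◇□p is false.
      At w3: □◇□p is false, so ¬□◇□p is true.
Satisfying worlds: {w1, w2, w4}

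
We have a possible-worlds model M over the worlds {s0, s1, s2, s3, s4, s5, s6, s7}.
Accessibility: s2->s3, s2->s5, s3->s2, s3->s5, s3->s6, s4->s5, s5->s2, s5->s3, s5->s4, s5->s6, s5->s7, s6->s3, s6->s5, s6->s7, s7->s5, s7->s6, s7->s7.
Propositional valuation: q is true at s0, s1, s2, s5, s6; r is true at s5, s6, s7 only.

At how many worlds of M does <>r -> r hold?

Let φ = <>r -> r. Evaluate φ at each world:
  s0 (successors ∅): φ is true.
  s1 (successors ∅): φ is true.
  s2 (successors {s3, s5}): φ is false.
  s3 (successors {s2, s5, s6}): φ is false.
  s4 (successors {s5}): φ is false.
  s5 (successors {s2, s3, s4, s6, s7}): φ is true.
  s6 (successors {s3, s5, s7}): φ is true.
  s7 (successors {s5, s6, s7}): φ is true.
For instance, at s4:
  At s4: <>r is true, r is false, so <>r -> r is false.
    At s4: <>r requires r at some successor in {s5}.
      r holds at s5, so <>r is true at s4.
Satisfying worlds: {s0, s1, s5, s6, s7}

5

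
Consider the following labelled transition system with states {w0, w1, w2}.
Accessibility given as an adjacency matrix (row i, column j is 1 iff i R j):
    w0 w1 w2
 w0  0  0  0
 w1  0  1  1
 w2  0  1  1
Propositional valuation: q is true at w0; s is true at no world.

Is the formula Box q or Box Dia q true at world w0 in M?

At w0: Box q is true, Box Dia q is true, so Box q or Box Dia q is true.
  At w0: no accessible worlds, so Box q holds vacuously.
  At w0: no accessible worlds, so Box Dia q holds vacuously.

Yes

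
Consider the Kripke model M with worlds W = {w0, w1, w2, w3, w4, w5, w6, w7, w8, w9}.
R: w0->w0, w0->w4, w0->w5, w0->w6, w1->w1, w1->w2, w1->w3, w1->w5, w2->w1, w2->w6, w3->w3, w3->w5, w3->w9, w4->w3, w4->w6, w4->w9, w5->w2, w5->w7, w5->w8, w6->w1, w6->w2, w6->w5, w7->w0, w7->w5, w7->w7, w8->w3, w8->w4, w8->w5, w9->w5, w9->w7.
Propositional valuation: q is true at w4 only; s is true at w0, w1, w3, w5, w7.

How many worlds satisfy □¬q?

8

Let φ = □¬q. Evaluate φ at each world:
  w0 (successors {w0, w4, w5, w6}): φ is false.
  w1 (successors {w1, w2, w3, w5}): φ is true.
  w2 (successors {w1, w6}): φ is true.
  w3 (successors {w3, w5, w9}): φ is true.
  w4 (successors {w3, w6, w9}): φ is true.
  w5 (successors {w2, w7, w8}): φ is true.
  w6 (successors {w1, w2, w5}): φ is true.
  w7 (successors {w0, w5, w7}): φ is true.
  w8 (successors {w3, w4, w5}): φ is false.
  w9 (successors {w5, w7}): φ is true.
For instance, at w0:
  At w0: □¬q requires ¬q at every successor {w0, w4, w5, w6}.
    ¬q fails at w4, so □¬q is false at w0.
Satisfying worlds: {w1, w2, w3, w4, w5, w6, w7, w9}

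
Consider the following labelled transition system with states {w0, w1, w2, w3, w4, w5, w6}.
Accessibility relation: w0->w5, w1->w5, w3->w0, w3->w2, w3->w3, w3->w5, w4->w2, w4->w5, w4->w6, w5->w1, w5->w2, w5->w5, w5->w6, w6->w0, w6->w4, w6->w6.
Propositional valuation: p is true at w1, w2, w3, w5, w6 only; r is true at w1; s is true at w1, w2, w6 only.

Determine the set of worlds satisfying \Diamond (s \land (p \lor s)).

w3, w4, w5, w6

Let φ = \Diamond (s \land (p \lor s)). Evaluate φ at each world:
  w0 (successors {w5}): φ is false.
  w1 (successors {w5}): φ is false.
  w2 (successors ∅): φ is false.
  w3 (successors {w0, w2, w3, w5}): φ is true.
  w4 (successors {w2, w5, w6}): φ is true.
  w5 (successors {w1, w2, w5, w6}): φ is true.
  w6 (successors {w0, w4, w6}): φ is true.
For instance, at w0:
  At w0: \Diamond (s \land (p \lor s)) requires s \land (p \lor s) at some successor in {w5}.
    At w5: s \land (p \lor s) is false.
  So \Diamond (s \land (p \lor s)) is false at w0.
Satisfying worlds: {w3, w4, w5, w6}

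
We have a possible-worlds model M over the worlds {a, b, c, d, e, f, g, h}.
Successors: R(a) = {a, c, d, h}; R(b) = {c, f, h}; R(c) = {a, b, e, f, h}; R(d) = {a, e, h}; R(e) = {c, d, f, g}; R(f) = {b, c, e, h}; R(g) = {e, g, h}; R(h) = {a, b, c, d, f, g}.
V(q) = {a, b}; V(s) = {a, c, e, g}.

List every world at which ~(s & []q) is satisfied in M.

a, b, c, d, e, f, g, h

Let φ = ~(s & []q). Evaluate φ at each world:
  a (successors {a, c, d, h}): φ is true.
  b (successors {c, f, h}): φ is true.
  c (successors {a, b, e, f, h}): φ is true.
  d (successors {a, e, h}): φ is true.
  e (successors {c, d, f, g}): φ is true.
  f (successors {b, c, e, h}): φ is true.
  g (successors {e, g, h}): φ is true.
  h (successors {a, b, c, d, f, g}): φ is true.
For instance, at h:
  At h: s & []q is false, so ~(s & []q) is true.
    At h: s is false, []q is false, so s & []q is false.
      At h: []q requires q at every successor {a, b, c, d, f, g}.
        q fails at c, so []q is false at h.
Satisfying worlds: {a, b, c, d, e, f, g, h}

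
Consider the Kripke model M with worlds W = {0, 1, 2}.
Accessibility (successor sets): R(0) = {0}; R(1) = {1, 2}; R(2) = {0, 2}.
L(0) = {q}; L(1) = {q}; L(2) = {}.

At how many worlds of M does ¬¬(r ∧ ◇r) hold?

0

Let φ = ¬¬(r ∧ ◇r). Evaluate φ at each world:
  0 (successors {0}): φ is false.
  1 (successors {1, 2}): φ is false.
  2 (successors {0, 2}): φ is false.
For instance, at 0:
  At 0: ¬(r ∧ ◇r) is true, so ¬¬(r ∧ ◇r) is false.
    At 0: r ∧ ◇r is false, so ¬(r ∧ ◇r) is true.
      At 0: r is false, ◇r is false, so r ∧ ◇r is false.
Satisfying worlds: none.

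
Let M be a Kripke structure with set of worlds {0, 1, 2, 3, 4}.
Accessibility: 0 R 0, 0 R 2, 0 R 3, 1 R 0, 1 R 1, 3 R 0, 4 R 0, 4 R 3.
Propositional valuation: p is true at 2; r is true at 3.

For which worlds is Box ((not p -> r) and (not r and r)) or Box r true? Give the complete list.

Let φ = Box ((not p -> r) and (not r and r)) or Box r. Evaluate φ at each world:
  0 (successors {0, 2, 3}): φ is false.
  1 (successors {0, 1}): φ is false.
  2 (successors ∅): φ is true.
  3 (successors {0}): φ is false.
  4 (successors {0, 3}): φ is false.
For instance, at 1:
  At 1: Box ((not p -> r) and (not r and r)) is false, Box r is false, so Box ((not p -> r) and (not r and r)) or Box r is false.
    At 1: Box ((not p -> r) and (not r and r)) requires (not p -> r) and (not r and r) at every successor {0, 1}.
      (not p -> r) and (not r and r) fails at 0, so Box ((not p -> r) and (not r and r)) is false at 1.
    At 1: Box r requires r at every successor {0, 1}.
      r fails at 0, so Box r is false at 1.
Satisfying worlds: {2}

2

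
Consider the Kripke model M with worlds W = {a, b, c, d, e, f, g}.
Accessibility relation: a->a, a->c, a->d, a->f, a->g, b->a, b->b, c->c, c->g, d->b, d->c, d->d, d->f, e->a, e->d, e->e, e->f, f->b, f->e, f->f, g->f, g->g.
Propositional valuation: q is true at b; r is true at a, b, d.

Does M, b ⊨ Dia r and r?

Yes

At b: Dia r is true, r is true, so Dia r and r is true.
  At b: Dia r requires r at some successor in {a, b}.
    r holds at a, so Dia r is true at b.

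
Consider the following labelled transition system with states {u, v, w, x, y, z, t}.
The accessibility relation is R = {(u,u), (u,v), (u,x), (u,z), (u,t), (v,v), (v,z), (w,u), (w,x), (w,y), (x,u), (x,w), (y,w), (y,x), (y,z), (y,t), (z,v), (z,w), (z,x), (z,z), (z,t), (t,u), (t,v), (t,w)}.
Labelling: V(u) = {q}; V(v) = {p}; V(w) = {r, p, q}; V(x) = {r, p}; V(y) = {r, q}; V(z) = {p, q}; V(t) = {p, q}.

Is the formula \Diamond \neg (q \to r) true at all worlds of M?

Let φ = \Diamond \neg (q \to r). Evaluate φ at each world:
  u (successors {u, v, x, z, t}): φ is true.
  v (successors {v, z}): φ is true.
  w (successors {u, x, y}): φ is true.
  x (successors {u, w}): φ is true.
  y (successors {w, x, z, t}): φ is true.
  z (successors {v, w, x, z, t}): φ is true.
  t (successors {u, v, w}): φ is true.
For instance, at u:
  At u: \Diamond \neg (q \to r) requires \neg (q \to r) at some successor in {u, v, x, z, t}.
    \neg (q \to r) holds at u, so \Diamond \neg (q \to r) is true at u.

Yes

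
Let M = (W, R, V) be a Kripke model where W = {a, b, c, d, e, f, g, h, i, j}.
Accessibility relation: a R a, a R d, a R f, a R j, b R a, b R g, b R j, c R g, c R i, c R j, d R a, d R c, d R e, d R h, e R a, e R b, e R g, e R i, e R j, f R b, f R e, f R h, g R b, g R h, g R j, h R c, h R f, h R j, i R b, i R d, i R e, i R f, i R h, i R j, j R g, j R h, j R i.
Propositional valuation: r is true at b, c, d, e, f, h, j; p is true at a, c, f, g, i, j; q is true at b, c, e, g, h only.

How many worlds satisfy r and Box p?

3

Let φ = r and Box p. Evaluate φ at each world:
  a (successors {a, d, f, j}): φ is false.
  b (successors {a, g, j}): φ is true.
  c (successors {g, i, j}): φ is true.
  d (successors {a, c, e, h}): φ is false.
  e (successors {a, b, g, i, j}): φ is false.
  f (successors {b, e, h}): φ is false.
  g (successors {b, h, j}): φ is false.
  h (successors {c, f, j}): φ is true.
  i (successors {b, d, e, f, h, j}): φ is false.
  j (successors {g, h, i}): φ is false.
For instance, at h:
  At h: r is true, Box p is true, so r and Box p is true.
    At h: Box p requires p at every successor {c, f, j}.
      At c: p is true.
      At f: p is true.
      At j: p is true.
    So Box p is true at h.
Satisfying worlds: {b, c, h}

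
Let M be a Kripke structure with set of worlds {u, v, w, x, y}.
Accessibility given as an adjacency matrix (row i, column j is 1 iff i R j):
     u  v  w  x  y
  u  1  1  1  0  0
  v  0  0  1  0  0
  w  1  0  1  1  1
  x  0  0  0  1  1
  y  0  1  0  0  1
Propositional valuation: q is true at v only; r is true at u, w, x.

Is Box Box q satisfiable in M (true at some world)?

Let φ = Box Box q. Evaluate φ at each world:
  u (successors {u, v, w}): φ is false.
  v (successors {w}): φ is false.
  w (successors {u, w, x, y}): φ is false.
  x (successors {x, y}): φ is false.
  y (successors {v, y}): φ is false.
For instance, at y:
  At y: Box Box q requires Box q at every successor {v, y}.
    Box q fails at v, so Box Box q is false at y.
      At v: Box q requires q at every successor {w}.
        q fails at w, so Box q is false at v.

No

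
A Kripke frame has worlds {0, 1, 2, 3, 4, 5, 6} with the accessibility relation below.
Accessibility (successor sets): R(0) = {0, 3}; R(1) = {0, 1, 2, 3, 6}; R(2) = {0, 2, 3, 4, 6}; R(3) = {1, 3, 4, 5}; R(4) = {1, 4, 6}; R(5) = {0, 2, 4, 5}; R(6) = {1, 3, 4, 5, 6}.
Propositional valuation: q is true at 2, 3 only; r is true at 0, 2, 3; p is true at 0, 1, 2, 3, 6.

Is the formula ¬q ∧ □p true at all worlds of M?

No

Let φ = ¬q ∧ □p. Evaluate φ at each world:
  0 (successors {0, 3}): φ is true.
  1 (successors {0, 1, 2, 3, 6}): φ is true.
  2 (successors {0, 2, 3, 4, 6}): φ is false.
  3 (successors {1, 3, 4, 5}): φ is false.
  4 (successors {1, 4, 6}): φ is false.
  5 (successors {0, 2, 4, 5}): φ is false.
  6 (successors {1, 3, 4, 5, 6}): φ is false.
Detail at 2 (counterexample):
  At 2: ¬q is false, □p is false, so ¬q ∧ □p is false.
    At 2: □p requires p at every successor {0, 2, 3, 4, 6}.
      p fails at 4, so □p is false at 2.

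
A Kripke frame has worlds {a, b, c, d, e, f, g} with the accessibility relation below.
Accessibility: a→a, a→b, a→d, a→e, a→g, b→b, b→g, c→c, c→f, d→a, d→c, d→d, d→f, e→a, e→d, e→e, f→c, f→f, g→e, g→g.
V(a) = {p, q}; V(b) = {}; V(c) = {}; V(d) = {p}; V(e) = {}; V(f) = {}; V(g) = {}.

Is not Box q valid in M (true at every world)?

Yes

Let φ = not Box q. Evaluate φ at each world:
  a (successors {a, b, d, e, g}): φ is true.
  b (successors {b, g}): φ is true.
  c (successors {c, f}): φ is true.
  d (successors {a, c, d, f}): φ is true.
  e (successors {a, d, e}): φ is true.
  f (successors {c, f}): φ is true.
  g (successors {e, g}): φ is true.
For instance, at g:
  At g: Box q is false, so not Box q is true.
    At g: Box q requires q at every successor {e, g}.
      q fails at e, so Box q is false at g.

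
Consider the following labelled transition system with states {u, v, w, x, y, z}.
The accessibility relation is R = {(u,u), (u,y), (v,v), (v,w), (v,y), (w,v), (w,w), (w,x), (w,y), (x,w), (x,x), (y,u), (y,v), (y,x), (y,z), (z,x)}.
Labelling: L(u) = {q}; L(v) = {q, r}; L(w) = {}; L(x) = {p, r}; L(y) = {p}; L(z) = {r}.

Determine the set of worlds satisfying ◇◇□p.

u, v, w

Recall that □ψ holds at a world iff ψ holds at every accessible world, and ◇ψ holds iff ψ holds at some accessible world.
Let φ = ◇◇□p. Evaluate φ at each world:
  u (successors {u, y}): φ is true.
  v (successors {v, w, y}): φ is true.
  w (successors {v, w, x, y}): φ is true.
  x (successors {w, x}): φ is false.
  y (successors {u, v, x, z}): φ is false.
  z (successors {x}): φ is false.
For instance, at z:
  At z: ◇◇□p requires ◇□p at some successor in {x}.
    At x: ◇□p is false.
  So ◇◇□p is false at z.
Satisfying worlds: {u, v, w}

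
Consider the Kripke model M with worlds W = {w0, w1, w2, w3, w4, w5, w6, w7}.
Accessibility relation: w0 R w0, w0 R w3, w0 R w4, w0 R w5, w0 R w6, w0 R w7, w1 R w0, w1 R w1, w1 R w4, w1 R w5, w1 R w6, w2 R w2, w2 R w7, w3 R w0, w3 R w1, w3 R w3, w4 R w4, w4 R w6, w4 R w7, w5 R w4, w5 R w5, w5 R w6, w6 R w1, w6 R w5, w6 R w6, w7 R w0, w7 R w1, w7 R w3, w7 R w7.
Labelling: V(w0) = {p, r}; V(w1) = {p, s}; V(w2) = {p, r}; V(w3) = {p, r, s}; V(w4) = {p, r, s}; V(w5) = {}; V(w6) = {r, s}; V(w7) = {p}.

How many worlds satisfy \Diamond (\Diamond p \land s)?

7

Let φ = \Diamond (\Diamond p \land s). Evaluate φ at each world:
  w0 (successors {w0, w3, w4, w5, w6, w7}): φ is true.
  w1 (successors {w0, w1, w4, w5, w6}): φ is true.
  w2 (successors {w2, w7}): φ is false.
  w3 (successors {w0, w1, w3}): φ is true.
  w4 (successors {w4, w6, w7}): φ is true.
  w5 (successors {w4, w5, w6}): φ is true.
  w6 (successors {w1, w5, w6}): φ is true.
  w7 (successors {w0, w1, w3, w7}): φ is true.
For instance, at w7:
  At w7: \Diamond (\Diamond p \land s) requires \Diamond p \land s at some successor in {w0, w1, w3, w7}.
    \Diamond p \land s holds at w1, so \Diamond (\Diamond p \land s) is true at w7.
      At w1: \Diamond p is true, s is true, so \Diamond p \land s is true.
Satisfying worlds: {w0, w1, w3, w4, w5, w6, w7}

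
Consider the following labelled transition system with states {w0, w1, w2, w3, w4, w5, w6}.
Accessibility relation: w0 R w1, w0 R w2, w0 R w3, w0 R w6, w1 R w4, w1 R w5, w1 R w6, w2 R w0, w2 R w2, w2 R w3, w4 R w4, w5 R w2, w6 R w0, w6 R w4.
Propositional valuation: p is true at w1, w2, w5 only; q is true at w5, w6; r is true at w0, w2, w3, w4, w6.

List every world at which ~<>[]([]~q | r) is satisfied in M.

w3

Recall that []ψ holds at a world iff ψ holds at every accessible world, and <>ψ holds iff ψ holds at some accessible world.
Let φ = ~<>[]([]~q | r). Evaluate φ at each world:
  w0 (successors {w1, w2, w3, w6}): φ is false.
  w1 (successors {w4, w5, w6}): φ is false.
  w2 (successors {w0, w2, w3}): φ is false.
  w3 (successors ∅): φ is true.
  w4 (successors {w4}): φ is false.
  w5 (successors {w2}): φ is false.
  w6 (successors {w0, w4}): φ is false.
For instance, at w5:
  At w5: <>[]([]~q | r) is true, so ~<>[]([]~q | r) is false.
    At w5: <>[]([]~q | r) requires []([]~q | r) at some successor in {w2}.
      []([]~q | r) holds at w2, so <>[]([]~q | r) is true at w5.
Satisfying worlds: {w3}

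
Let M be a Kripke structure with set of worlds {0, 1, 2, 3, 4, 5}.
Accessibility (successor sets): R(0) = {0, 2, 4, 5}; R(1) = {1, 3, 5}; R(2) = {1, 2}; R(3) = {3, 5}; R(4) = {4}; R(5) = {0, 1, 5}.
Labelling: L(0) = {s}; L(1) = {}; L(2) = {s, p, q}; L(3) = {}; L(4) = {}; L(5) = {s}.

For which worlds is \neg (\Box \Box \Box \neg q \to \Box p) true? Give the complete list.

4

Recall that \Box ψ holds at a world iff ψ holds at every accessible world, and \Diamond ψ holds iff ψ holds at some accessible world.
Let φ = \neg (\Box \Box \Box \neg q \to \Box p). Evaluate φ at each world:
  0 (successors {0, 2, 4, 5}): φ is false.
  1 (successors {1, 3, 5}): φ is false.
  2 (successors {1, 2}): φ is false.
  3 (successors {3, 5}): φ is false.
  4 (successors {4}): φ is true.
  5 (successors {0, 1, 5}): φ is false.
For instance, at 1:
  At 1: \Box \Box \Box \neg q \to \Box p is true, so \neg (\Box \Box \Box \neg q \to \Box p) is false.
    At 1: \Box \Box \Box \neg q is false, \Box p is false, so \Box \Box \Box \neg q \to \Box p is true.
      At 1: \Box \Box \Box \neg q requires \Box \Box \neg q at every successor {1, 3, 5}.
        \Box \Box \neg q fails at 5, so \Box \Box \Box \neg q is false at 1.
      At 1: \Box p requires p at every successor {1, 3, 5}.
        p fails at 1, so \Box p is false at 1.
Satisfying worlds: {4}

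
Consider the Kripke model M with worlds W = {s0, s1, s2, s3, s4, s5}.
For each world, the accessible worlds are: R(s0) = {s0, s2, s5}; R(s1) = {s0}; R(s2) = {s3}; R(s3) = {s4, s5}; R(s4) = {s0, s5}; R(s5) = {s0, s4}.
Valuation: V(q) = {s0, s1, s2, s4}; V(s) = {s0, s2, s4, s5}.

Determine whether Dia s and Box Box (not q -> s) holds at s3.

Yes

At s3: Dia s is true, Box Box (not q -> s) is true, so Dia s and Box Box (not q -> s) is true.
  At s3: Dia s requires s at some successor in {s4, s5}.
    s holds at s4, so Dia s is true at s3.
  At s3: Box Box (not q -> s) requires Box (not q -> s) at every successor {s4, s5}.
      At s4: Box (not q -> s) requires not q -> s at every successor {s0, s5}.
        At s0: not q -> s is true.
        At s5: not q -> s is true.
      So Box (not q -> s) is true at s4.
      At s5: Box (not q -> s) requires not q -> s at every successor {s0, s4}.
        At s0: not q -> s is true.
        At s4: not q -> s is true.
      So Box (not q -> s) is true at s5.
  So Box Box (not q -> s) is true at s3.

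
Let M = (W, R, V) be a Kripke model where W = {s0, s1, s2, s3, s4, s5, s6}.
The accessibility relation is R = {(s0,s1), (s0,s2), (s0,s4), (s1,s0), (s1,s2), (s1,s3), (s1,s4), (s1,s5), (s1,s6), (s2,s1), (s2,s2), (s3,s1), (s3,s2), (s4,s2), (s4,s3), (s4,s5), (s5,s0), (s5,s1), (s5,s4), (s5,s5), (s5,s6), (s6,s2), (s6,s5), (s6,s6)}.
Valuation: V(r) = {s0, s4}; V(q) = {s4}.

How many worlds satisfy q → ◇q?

Let φ = q → ◇q. Evaluate φ at each world:
  s0 (successors {s1, s2, s4}): φ is true.
  s1 (successors {s0, s2, s3, s4, s5, s6}): φ is true.
  s2 (successors {s1, s2}): φ is true.
  s3 (successors {s1, s2}): φ is true.
  s4 (successors {s2, s3, s5}): φ is false.
  s5 (successors {s0, s1, s4, s5, s6}): φ is true.
  s6 (successors {s2, s5, s6}): φ is true.
For instance, at s3:
  At s3: q is false, ◇q is false, so q → ◇q is true.
    At s3: ◇q requires q at some successor in {s1, s2}.
      At s1: q is false.
      At s2: q is false.
    So ◇q is false at s3.
Satisfying worlds: {s0, s1, s2, s3, s5, s6}

6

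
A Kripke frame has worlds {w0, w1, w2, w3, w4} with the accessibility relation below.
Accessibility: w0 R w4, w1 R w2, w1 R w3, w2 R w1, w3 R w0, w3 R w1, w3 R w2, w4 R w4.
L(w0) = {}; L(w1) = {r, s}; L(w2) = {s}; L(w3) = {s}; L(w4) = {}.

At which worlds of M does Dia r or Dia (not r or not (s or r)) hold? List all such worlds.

Recall that Dia ψ holds at a world iff ψ holds at some accessible world.
Let φ = Dia r or Dia (not r or not (s or r)). Evaluate φ at each world:
  w0 (successors {w4}): φ is true.
  w1 (successors {w2, w3}): φ is true.
  w2 (successors {w1}): φ is true.
  w3 (successors {w0, w1, w2}): φ is true.
  w4 (successors {w4}): φ is true.
For instance, at w3:
  At w3: Dia r is true, Dia (not r or not (s or r)) is true, so Dia r or Dia (not r or not (s or r)) is true.
    At w3: Dia r requires r at some successor in {w0, w1, w2}.
      r holds at w1, so Dia r is true at w3.
    At w3: Dia (not r or not (s or r)) requires not r or not (s or r) at some successor in {w0, w1, w2}.
      not r or not (s or r) holds at w0, so Dia (not r or not (s or r)) is true at w3.
Satisfying worlds: {w0, w1, w2, w3, w4}

w0, w1, w2, w3, w4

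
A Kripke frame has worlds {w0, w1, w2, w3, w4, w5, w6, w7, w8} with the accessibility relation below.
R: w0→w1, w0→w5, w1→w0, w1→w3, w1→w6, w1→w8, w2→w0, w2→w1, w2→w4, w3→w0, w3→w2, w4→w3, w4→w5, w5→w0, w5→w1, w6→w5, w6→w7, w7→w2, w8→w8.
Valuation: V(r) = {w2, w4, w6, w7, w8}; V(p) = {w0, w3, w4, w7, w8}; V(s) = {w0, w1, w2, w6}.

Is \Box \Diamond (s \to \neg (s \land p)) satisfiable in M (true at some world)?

Let φ = \Box \Diamond (s \to \neg (s \land p)). Evaluate φ at each world:
  w0 (successors {w1, w5}): φ is true.
  w1 (successors {w0, w3, w6, w8}): φ is true.
  w2 (successors {w0, w1, w4}): φ is true.
  w3 (successors {w0, w2}): φ is true.
  w4 (successors {w3, w5}): φ is true.
  w5 (successors {w0, w1}): φ is true.
  w6 (successors {w5, w7}): φ is true.
  w7 (successors {w2}): φ is true.
  w8 (successors {w8}): φ is true.
Detail at w0 (witness):
  At w0: \Box \Diamond (s \to \neg (s \land p)) requires \Diamond (s \to \neg (s \land p)) at every successor {w1, w5}.
      At w1: \Diamond (s \to \neg (s \land p)) requires s \to \neg (s \land p) at some successor in {w0, w3, w6, w8}.
        s \to \neg (s \land p) holds at w3, so \Diamond (s \to \neg (s \land p)) is true at w1.
      At w5: \Diamond (s \to \neg (s \land p)) requires s \to \neg (s \land p) at some successor in {w0, w1}.
        s \to \neg (s \land p) holds at w1, so \Diamond (s \to \neg (s \land p)) is true at w5.
  So \Box \Diamond (s \to \neg (s \land p)) is true at w0.

Yes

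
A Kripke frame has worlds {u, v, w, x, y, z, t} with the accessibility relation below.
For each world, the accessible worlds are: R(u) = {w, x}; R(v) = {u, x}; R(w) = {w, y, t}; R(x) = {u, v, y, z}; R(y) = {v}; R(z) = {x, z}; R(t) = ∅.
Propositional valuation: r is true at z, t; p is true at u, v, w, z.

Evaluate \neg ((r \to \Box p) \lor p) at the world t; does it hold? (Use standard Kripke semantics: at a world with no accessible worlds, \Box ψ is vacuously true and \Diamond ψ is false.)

Recall that \Box ψ holds at a world iff ψ holds at every accessible world, and \Diamond ψ holds iff ψ holds at some accessible world.
At t: (r \to \Box p) \lor p is true, so \neg ((r \to \Box p) \lor p) is false.
  At t: r \to \Box p is true, p is false, so (r \to \Box p) \lor p is true.
    At t: r is true, \Box p is true, so r \to \Box p is true.
      At t: no accessible worlds, so \Box p holds vacuously.

No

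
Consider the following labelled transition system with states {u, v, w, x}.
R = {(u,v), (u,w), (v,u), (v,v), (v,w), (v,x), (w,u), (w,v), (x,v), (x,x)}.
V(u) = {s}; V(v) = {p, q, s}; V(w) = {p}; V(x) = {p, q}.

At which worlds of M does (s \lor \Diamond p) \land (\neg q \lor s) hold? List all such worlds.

Let φ = (s \lor \Diamond p) \land (\neg q \lor s). Evaluate φ at each world:
  u (successors {v, w}): φ is true.
  v (successors {u, v, w, x}): φ is true.
  w (successors {u, v}): φ is true.
  x (successors {v, x}): φ is false.
For instance, at w:
  At w: s \lor \Diamond p is true, \neg q \lor s is true, so (s \lor \Diamond p) \land (\neg q \lor s) is true.
    At w: s is false, \Diamond p is true, so s \lor \Diamond p is true.
      At w: \Diamond p requires p at some successor in {u, v}.
        p holds at v, so \Diamond p is true at w.
Satisfying worlds: {u, v, w}

u, v, w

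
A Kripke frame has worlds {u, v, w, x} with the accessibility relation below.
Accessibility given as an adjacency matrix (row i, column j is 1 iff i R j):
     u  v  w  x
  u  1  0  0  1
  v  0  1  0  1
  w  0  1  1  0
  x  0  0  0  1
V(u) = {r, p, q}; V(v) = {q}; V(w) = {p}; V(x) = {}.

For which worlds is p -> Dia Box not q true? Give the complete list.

Let φ = p -> Dia Box not q. Evaluate φ at each world:
  u (successors {u, x}): φ is true.
  v (successors {v, x}): φ is true.
  w (successors {v, w}): φ is false.
  x (successors {x}): φ is true.
For instance, at x:
  At x: p is false, Dia Box not q is true, so p -> Dia Box not q is true.
    At x: Dia Box not q requires Box not q at some successor in {x}.
      Box not q holds at x, so Dia Box not q is true at x.
Satisfying worlds: {u, v, x}

u, v, x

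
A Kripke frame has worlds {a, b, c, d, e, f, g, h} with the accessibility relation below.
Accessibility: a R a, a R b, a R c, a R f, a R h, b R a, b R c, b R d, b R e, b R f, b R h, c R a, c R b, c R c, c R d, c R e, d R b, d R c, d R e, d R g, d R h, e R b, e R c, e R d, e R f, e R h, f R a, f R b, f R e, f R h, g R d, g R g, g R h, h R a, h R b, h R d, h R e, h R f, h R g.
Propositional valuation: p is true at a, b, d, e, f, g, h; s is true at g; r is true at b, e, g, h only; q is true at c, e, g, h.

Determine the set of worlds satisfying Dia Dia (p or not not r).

Let φ = Dia Dia (p or not not r). Evaluate φ at each world:
  a (successors {a, b, c, f, h}): φ is true.
  b (successors {a, c, d, e, f, h}): φ is true.
  c (successors {a, b, c, d, e}): φ is true.
  d (successors {b, c, e, g, h}): φ is true.
  e (successors {b, c, d, f, h}): φ is true.
  f (successors {a, b, e, h}): φ is true.
  g (successors {d, g, h}): φ is true.
  h (successors {a, b, d, e, f, g}): φ is true.
For instance, at g:
  At g: Dia Dia (p or not not r) requires Dia (p or not not r) at some successor in {d, g, h}.
    Dia (p or not not r) holds at d, so Dia Dia (p or not not r) is true at g.
      At d: Dia (p or not not r) requires p or not not r at some successor in {b, c, e, g, h}.
        p or not not r holds at b, so Dia (p or not not r) is true at d.
Satisfying worlds: {a, b, c, d, e, f, g, h}

a, b, c, d, e, f, g, h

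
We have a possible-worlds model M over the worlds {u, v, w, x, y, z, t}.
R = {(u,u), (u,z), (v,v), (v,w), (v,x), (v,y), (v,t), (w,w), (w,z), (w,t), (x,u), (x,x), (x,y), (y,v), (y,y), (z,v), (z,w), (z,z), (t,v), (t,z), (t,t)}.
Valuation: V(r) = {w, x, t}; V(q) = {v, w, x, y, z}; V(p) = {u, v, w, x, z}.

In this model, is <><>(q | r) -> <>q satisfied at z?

Yes

At z: <><>(q | r) is true, <>q is true, so <><>(q | r) -> <>q is true.
  At z: <><>(q | r) requires <>(q | r) at some successor in {v, w, z}.
    <>(q | r) holds at v, so <><>(q | r) is true at z.
      At v: <>(q | r) requires q | r at some successor in {v, w, x, y, t}.
        q | r holds at v, so <>(q | r) is true at v.
  At z: <>q requires q at some successor in {v, w, z}.
    q holds at v, so <>q is true at z.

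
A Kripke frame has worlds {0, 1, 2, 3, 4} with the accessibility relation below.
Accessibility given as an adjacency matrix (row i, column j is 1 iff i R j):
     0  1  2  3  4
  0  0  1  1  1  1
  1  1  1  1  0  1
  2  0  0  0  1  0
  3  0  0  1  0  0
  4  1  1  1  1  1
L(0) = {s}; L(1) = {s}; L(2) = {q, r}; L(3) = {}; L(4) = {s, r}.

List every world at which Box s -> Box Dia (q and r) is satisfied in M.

Let φ = Box s -> Box Dia (q and r). Evaluate φ at each world:
  0 (successors {1, 2, 3, 4}): φ is true.
  1 (successors {0, 1, 2, 4}): φ is true.
  2 (successors {3}): φ is true.
  3 (successors {2}): φ is true.
  4 (successors {0, 1, 2, 3, 4}): φ is true.
For instance, at 2:
  At 2: Box s is false, Box Dia (q and r) is true, so Box s -> Box Dia (q and r) is true.
    At 2: Box s requires s at every successor {3}.
      s fails at 3, so Box s is false at 2.
    At 2: Box Dia (q and r) requires Dia (q and r) at every successor {3}.
      At 3: Dia (q and r) is true.
    So Box Dia (q and r) is true at 2.
Satisfying worlds: {0, 1, 2, 3, 4}

0, 1, 2, 3, 4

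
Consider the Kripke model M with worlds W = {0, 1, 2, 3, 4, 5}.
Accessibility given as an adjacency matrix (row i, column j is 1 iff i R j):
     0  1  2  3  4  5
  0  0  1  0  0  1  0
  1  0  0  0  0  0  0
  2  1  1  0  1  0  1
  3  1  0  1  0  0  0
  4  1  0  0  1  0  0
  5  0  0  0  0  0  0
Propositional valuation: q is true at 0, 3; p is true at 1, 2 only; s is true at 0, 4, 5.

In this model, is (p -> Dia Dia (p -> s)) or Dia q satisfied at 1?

No

At 1: p -> Dia Dia (p -> s) is false, Dia q is false, so (p -> Dia Dia (p -> s)) or Dia q is false.
  At 1: p is true, Dia Dia (p -> s) is false, so p -> Dia Dia (p -> s) is false.
    At 1: no accessible worlds, so Dia Dia (p -> s) is false.
  At 1: no accessible worlds, so Dia q is false.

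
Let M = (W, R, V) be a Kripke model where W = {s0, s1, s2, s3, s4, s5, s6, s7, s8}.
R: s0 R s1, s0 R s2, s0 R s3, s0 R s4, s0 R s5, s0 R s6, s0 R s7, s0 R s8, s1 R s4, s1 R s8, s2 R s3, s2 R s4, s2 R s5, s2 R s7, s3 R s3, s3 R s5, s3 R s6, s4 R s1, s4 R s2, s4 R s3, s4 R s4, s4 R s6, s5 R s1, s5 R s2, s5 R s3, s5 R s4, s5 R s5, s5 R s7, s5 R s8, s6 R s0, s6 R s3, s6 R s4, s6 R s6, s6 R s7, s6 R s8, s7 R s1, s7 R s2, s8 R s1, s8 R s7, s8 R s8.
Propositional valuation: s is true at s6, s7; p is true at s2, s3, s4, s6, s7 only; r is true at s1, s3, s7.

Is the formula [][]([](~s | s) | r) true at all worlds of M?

Recall that []ψ holds at a world iff ψ holds at every accessible world, and <>ψ holds iff ψ holds at some accessible world.
Let φ = [][]([](~s | s) | r). Evaluate φ at each world:
  s0 (successors {s1, s2, s3, s4, s5, s6, s7, s8}): φ is true.
  s1 (successors {s4, s8}): φ is true.
  s2 (successors {s3, s4, s5, s7}): φ is true.
  s3 (successors {s3, s5, s6}): φ is true.
  s4 (successors {s1, s2, s3, s4, s6}): φ is true.
  s5 (successors {s1, s2, s3, s4, s5, s7, s8}): φ is true.
  s6 (successors {s0, s3, s4, s6, s7, s8}): φ is true.
  s7 (successors {s1, s2}): φ is true.
  s8 (successors {s1, s7, s8}): φ is true.
For instance, at s4:
  At s4: [][]([](~s | s) | r) requires []([](~s | s) | r) at every successor {s1, s2, s3, s4, s6}.
    At s1: []([](~s | s) | r) is true.
    At s2: []([](~s | s) | r) is true.
    At s3: []([](~s | s) | r) is true.
    At s4: []([](~s | s) | r) is true.
    At s6: []([](~s | s) | r) is true.
  So [][]([](~s | s) | r) is true at s4.

Yes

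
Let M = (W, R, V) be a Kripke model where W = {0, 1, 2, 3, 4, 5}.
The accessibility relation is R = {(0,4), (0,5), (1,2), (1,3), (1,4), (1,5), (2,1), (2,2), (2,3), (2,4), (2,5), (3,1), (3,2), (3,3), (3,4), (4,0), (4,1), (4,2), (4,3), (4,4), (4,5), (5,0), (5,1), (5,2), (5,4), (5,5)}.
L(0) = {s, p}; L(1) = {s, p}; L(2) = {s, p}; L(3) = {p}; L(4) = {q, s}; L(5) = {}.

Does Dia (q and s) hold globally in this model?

Let φ = Dia (q and s). Evaluate φ at each world:
  0 (successors {4, 5}): φ is true.
  1 (successors {2, 3, 4, 5}): φ is true.
  2 (successors {1, 2, 3, 4, 5}): φ is true.
  3 (successors {1, 2, 3, 4}): φ is true.
  4 (successors {0, 1, 2, 3, 4, 5}): φ is true.
  5 (successors {0, 1, 2, 4, 5}): φ is true.
For instance, at 0:
  At 0: Dia (q and s) requires q and s at some successor in {4, 5}.
    q and s holds at 4, so Dia (q and s) is true at 0.

Yes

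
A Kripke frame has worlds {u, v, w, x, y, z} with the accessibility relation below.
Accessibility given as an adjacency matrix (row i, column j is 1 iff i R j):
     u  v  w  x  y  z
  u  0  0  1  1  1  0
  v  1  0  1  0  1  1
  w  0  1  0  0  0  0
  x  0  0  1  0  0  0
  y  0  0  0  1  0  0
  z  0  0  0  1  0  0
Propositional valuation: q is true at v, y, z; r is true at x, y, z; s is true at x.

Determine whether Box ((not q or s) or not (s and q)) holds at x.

At x: Box ((not q or s) or not (s and q)) requires (not q or s) or not (s and q) at every successor {w}.
  At w: (not q or s) or not (s and q) is true.
So Box ((not q or s) or not (s and q)) is true at x.

Yes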